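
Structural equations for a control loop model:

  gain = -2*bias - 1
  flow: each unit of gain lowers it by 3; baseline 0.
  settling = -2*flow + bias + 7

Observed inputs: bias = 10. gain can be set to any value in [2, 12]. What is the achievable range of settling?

Intervening on gain fixes its value directly, overriding its dependence on bias.
Substituting into the settling equation gives settling = 6*gain + 17.
Linear in gain, so extremes are at the endpoints: gain = 2 gives settling = 29; gain = 12 gives settling = 89.

29 to 89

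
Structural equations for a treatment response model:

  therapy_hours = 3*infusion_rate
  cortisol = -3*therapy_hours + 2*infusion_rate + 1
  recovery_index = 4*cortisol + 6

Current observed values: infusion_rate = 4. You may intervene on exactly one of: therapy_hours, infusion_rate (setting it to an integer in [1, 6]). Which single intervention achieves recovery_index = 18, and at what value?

Intervening on therapy_hours: with other inputs at their observed values, recovery_index = -12*therapy_hours + 42. Solving for 18 gives therapy_hours = 2, within [1, 6].
Intervening on infusion_rate: recovery_index = -28*infusion_rate + 10. Reaching 18 requires infusion_rate = -2/7, not an integer.

set therapy_hours = 2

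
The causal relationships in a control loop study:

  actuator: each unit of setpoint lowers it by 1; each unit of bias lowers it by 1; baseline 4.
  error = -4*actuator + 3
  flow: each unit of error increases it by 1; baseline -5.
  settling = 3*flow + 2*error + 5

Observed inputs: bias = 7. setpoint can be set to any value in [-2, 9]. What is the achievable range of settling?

25 to 245

Substituting into the actuator equation gives actuator = -setpoint - 3.
This gives error = 4*setpoint + 15.
Substituting into the flow equation gives flow = 4*setpoint + 10.
Substituting into the settling equation gives settling = 20*setpoint + 65.
Linear in setpoint, so extremes are at the endpoints: setpoint = -2 gives settling = 25; setpoint = 9 gives settling = 245.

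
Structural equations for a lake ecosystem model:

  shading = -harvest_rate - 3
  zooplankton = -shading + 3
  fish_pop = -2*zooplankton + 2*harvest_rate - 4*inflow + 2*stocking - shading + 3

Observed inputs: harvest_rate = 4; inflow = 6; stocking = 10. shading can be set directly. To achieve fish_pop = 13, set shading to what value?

shading = 12

Intervening on shading fixes its value directly, overriding its dependence on harvest_rate.
Substituting into the fish_pop equation gives fish_pop = shading + 1.
Solve shading + 1 = 13: shading = (13 - 1) / 1 = 12.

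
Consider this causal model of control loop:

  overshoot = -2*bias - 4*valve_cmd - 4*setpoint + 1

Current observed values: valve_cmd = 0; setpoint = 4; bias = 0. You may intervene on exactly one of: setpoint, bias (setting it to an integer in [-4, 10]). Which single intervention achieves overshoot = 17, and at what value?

Intervening on setpoint: with other inputs at their observed values, overshoot = -4*setpoint + 1. Solving for 17 gives setpoint = -4, within [-4, 10].
Intervening on bias: overshoot = -2*bias - 15. Reaching 17 requires bias = -16, outside [-4, 10].

set setpoint = -4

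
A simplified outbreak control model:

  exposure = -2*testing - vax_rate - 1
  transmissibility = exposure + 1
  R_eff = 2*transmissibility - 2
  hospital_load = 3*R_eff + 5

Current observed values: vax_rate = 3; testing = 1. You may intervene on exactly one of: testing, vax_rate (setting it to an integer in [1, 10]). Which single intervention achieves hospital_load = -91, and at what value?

Intervening on testing: with other inputs at their observed values, hospital_load = -12*testing - 19. Solving for -91 gives testing = 6, within [1, 10].
Intervening on vax_rate: hospital_load = -6*vax_rate - 13. Reaching -91 requires vax_rate = 13, outside [1, 10].

set testing = 6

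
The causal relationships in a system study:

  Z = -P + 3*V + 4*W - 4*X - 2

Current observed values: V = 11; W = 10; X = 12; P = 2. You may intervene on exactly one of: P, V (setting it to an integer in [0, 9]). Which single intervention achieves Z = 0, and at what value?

Intervening on P: Z = -P + 23. Reaching 0 requires P = 23, outside [0, 9].
Intervening on V: with other inputs at their observed values, Z = 3*V - 12. Solving for 0 gives V = 4, within [0, 9].

set V = 4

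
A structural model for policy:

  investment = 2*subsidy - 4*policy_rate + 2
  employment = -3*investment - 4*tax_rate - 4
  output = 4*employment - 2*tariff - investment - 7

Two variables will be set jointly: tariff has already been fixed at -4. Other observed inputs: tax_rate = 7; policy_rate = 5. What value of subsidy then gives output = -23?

With tariff held at -4:
Substituting into the investment equation gives investment = 2*subsidy - 18.
So employment = -6*subsidy + 22.
Substituting into the output equation gives output = -26*subsidy + 107.
Solve -26*subsidy + 107 = -23: subsidy = (-23 - 107) / -26 = 5.

subsidy = 5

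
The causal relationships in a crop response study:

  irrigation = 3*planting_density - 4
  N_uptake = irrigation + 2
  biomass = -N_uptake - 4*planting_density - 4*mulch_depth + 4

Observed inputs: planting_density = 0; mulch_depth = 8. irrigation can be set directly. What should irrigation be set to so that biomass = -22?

irrigation = -8

Intervening on irrigation fixes its value directly, overriding its dependence on planting_density.
Substituting into the biomass equation gives biomass = -irrigation - 30.
Solve -irrigation - 30 = -22: irrigation = (-22 + 30) / -1 = -8.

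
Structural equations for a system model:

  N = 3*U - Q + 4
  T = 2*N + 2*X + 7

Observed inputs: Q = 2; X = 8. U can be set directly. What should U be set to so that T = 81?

Substituting into the N equation gives N = 3*U + 2.
This gives T = 6*U + 27.
Solve 6*U + 27 = 81: U = (81 - 27) / 6 = 9.

U = 9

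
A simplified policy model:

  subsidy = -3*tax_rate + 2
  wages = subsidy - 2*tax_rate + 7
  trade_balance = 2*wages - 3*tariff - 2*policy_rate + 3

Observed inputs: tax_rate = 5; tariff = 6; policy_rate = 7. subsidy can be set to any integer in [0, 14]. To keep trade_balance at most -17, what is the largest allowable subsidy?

subsidy = 9

Intervening on subsidy fixes its value directly, overriding its dependence on tax_rate.
Substituting into the wages equation gives wages = subsidy - 3.
Substituting into the trade_balance equation gives trade_balance = 2*subsidy - 35.
Require 2*subsidy - 35 ≤ -17, so subsidy ≤ 9.
The largest integer in [0, 14] satisfying this is 9.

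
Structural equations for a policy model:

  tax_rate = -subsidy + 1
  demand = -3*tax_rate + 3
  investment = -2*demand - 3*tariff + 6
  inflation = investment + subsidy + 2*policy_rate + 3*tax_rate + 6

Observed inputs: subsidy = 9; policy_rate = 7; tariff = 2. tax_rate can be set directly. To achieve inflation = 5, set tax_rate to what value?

tax_rate = -2

Intervening on tax_rate fixes its value directly, overriding its dependence on subsidy.
Substituting into the investment equation gives investment = 6*tax_rate - 6.
inflation becomes 9*tax_rate + 23.
Solve 9*tax_rate + 23 = 5: tax_rate = (5 - 23) / 9 = -2.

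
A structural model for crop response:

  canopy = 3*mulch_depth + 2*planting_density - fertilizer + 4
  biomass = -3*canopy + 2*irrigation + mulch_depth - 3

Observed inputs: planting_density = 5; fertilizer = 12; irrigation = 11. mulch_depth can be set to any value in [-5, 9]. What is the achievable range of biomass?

Substituting into the canopy equation gives canopy = 3*mulch_depth + 2.
Substituting into the biomass equation gives biomass = -8*mulch_depth + 13.
Linear in mulch_depth, so extremes are at the endpoints: mulch_depth = -5 gives biomass = 53; mulch_depth = 9 gives biomass = -59.

-59 to 53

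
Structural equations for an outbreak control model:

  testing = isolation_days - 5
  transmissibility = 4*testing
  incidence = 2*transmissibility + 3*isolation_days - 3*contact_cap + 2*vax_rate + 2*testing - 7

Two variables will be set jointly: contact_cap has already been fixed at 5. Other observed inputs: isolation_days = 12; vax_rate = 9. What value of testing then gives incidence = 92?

testing = 6

With contact_cap held at 5:
Intervening on testing fixes its value directly, overriding its dependence on isolation_days.
Substituting into the incidence equation gives incidence = 10*testing + 32.
Solve 10*testing + 32 = 92: testing = (92 - 32) / 10 = 6.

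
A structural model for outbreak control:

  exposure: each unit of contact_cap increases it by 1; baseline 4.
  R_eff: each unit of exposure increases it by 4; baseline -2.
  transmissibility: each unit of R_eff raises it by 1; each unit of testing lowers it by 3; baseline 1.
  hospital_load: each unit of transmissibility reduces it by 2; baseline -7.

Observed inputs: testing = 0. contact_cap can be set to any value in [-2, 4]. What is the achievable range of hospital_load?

-69 to -21

Substituting into the R_eff equation gives R_eff = 4*contact_cap + 14.
Substituting into the transmissibility equation gives transmissibility = 4*contact_cap + 15.
This gives hospital_load = -8*contact_cap - 37.
Linear in contact_cap, so extremes are at the endpoints: contact_cap = -2 gives hospital_load = -21; contact_cap = 4 gives hospital_load = -69.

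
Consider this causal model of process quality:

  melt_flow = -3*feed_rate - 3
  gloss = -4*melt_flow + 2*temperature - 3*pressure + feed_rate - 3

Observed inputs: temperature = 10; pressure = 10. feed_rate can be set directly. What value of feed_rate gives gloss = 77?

feed_rate = 6

Substituting into the gloss equation gives gloss = 13*feed_rate - 1.
Solve 13*feed_rate - 1 = 77: feed_rate = (77 + 1) / 13 = 6.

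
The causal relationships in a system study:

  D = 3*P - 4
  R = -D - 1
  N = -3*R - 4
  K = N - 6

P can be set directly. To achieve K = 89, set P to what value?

Substituting into the R equation gives R = -3*P + 3.
Substituting into the N equation gives N = 9*P - 13.
Substituting into the K equation gives K = 9*P - 19.
Solve 9*P - 19 = 89: P = (89 + 19) / 9 = 12.

P = 12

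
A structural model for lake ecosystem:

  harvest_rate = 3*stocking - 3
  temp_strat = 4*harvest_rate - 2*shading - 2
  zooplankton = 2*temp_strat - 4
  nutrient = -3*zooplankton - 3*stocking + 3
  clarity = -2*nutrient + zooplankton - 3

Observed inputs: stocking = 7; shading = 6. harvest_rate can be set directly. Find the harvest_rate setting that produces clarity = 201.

harvest_rate = 7

Intervening on harvest_rate fixes its value directly, overriding its dependence on stocking.
Substituting into the temp_strat equation gives temp_strat = 4*harvest_rate - 14.
So zooplankton = 8*harvest_rate - 32.
Substituting into the nutrient equation gives nutrient = -24*harvest_rate + 78.
Substituting into the clarity equation gives clarity = 56*harvest_rate - 191.
Solve 56*harvest_rate - 191 = 201: harvest_rate = (201 + 191) / 56 = 7.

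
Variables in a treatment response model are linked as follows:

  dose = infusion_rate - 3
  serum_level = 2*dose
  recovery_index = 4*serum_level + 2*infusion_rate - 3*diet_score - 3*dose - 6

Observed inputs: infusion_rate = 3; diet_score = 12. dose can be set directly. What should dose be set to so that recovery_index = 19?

Intervening on dose fixes its value directly, overriding its dependence on infusion_rate.
Substituting into the recovery_index equation gives recovery_index = 5*dose - 36.
Solve 5*dose - 36 = 19: dose = (19 + 36) / 5 = 11.

dose = 11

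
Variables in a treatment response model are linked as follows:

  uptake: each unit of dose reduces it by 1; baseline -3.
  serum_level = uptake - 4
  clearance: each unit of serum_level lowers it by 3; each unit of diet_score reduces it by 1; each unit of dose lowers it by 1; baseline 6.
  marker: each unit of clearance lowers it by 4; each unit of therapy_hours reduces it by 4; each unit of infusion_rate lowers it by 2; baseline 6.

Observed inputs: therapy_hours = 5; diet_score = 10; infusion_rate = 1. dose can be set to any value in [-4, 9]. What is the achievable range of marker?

Substituting into the serum_level equation gives serum_level = -dose - 7.
Substituting into the clearance equation gives clearance = 2*dose + 17.
marker becomes -8*dose - 84.
Linear in dose, so extremes are at the endpoints: dose = -4 gives marker = -52; dose = 9 gives marker = -156.

-156 to -52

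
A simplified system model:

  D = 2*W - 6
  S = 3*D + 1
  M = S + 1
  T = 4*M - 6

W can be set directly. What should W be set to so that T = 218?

W = 12

Substituting into the S equation gives S = 6*W - 17.
So M = 6*W - 16.
This gives T = 24*W - 70.
Solve 24*W - 70 = 218: W = (218 + 70) / 24 = 12.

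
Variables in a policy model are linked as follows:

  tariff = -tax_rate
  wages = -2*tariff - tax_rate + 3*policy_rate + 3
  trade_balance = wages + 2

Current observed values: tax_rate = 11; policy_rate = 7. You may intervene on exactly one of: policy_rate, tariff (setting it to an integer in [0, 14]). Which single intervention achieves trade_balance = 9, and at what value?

set tariff = 3

Intervening on policy_rate: trade_balance = 3*policy_rate + 16. Reaching 9 requires policy_rate = -7/3, not an integer.
Intervening on tariff: with other inputs at their observed values, trade_balance = -2*tariff + 15. Solving for 9 gives tariff = 3, within [0, 14].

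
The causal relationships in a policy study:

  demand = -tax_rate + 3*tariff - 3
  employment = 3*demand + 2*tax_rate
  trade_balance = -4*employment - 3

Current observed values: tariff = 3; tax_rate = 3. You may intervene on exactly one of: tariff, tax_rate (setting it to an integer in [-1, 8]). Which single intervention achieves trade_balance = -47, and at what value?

Intervening on tariff: trade_balance = -36*tariff + 45. Reaching -47 requires tariff = 23/9, not an integer.
Intervening on tax_rate: with other inputs at their observed values, trade_balance = 4*tax_rate - 75. Solving for -47 gives tax_rate = 7, within [-1, 8].

set tax_rate = 7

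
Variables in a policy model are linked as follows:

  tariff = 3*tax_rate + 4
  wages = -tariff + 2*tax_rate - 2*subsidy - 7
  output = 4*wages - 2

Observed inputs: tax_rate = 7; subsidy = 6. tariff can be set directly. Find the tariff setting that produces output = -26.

Intervening on tariff fixes its value directly, overriding its dependence on tax_rate.
Substituting into the wages equation gives wages = -tariff - 5.
Substituting into the output equation gives output = -4*tariff - 22.
Solve -4*tariff - 22 = -26: tariff = (-26 + 22) / -4 = 1.

tariff = 1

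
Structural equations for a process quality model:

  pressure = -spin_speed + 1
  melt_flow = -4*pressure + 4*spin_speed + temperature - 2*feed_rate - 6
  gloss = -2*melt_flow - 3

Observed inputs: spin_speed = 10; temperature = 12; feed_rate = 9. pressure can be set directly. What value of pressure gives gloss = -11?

Intervening on pressure fixes its value directly, overriding its dependence on spin_speed.
Substituting into the melt_flow equation gives melt_flow = -4*pressure + 28.
This gives gloss = 8*pressure - 59.
Solve 8*pressure - 59 = -11: pressure = (-11 + 59) / 8 = 6.

pressure = 6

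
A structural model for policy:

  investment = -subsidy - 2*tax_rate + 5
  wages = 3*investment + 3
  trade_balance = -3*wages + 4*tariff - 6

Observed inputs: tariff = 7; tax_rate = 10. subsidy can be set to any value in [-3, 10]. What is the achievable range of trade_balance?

121 to 238

Substituting into the investment equation gives investment = -subsidy - 15.
wages becomes -3*subsidy - 42.
trade_balance becomes 9*subsidy + 148.
Linear in subsidy, so extremes are at the endpoints: subsidy = -3 gives trade_balance = 121; subsidy = 10 gives trade_balance = 238.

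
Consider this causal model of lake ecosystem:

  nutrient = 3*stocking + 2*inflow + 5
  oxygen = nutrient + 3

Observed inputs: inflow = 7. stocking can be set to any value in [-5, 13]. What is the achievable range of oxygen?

7 to 61

Substituting into the nutrient equation gives nutrient = 3*stocking + 19.
Substituting into the oxygen equation gives oxygen = 3*stocking + 22.
Linear in stocking, so extremes are at the endpoints: stocking = -5 gives oxygen = 7; stocking = 13 gives oxygen = 61.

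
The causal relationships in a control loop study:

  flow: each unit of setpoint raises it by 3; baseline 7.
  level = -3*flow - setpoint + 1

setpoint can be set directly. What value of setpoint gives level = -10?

Substituting into the level equation gives level = -10*setpoint - 20.
Solve -10*setpoint - 20 = -10: setpoint = (-10 + 20) / -10 = -1.

setpoint = -1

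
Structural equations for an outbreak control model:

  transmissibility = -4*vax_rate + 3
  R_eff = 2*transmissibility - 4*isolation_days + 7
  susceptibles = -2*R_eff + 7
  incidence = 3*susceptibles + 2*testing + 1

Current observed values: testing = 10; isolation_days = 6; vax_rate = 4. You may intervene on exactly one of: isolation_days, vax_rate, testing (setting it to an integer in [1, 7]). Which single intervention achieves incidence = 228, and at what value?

Intervening on isolation_days: with other inputs at their observed values, incidence = 24*isolation_days + 156. Solving for 228 gives isolation_days = 3, within [1, 7].
Intervening on vax_rate: incidence = 48*vax_rate + 108. Reaching 228 requires vax_rate = 5/2, not an integer.
Intervening on testing: incidence = 2*testing + 280. Reaching 228 requires testing = -26, outside [1, 7].

set isolation_days = 3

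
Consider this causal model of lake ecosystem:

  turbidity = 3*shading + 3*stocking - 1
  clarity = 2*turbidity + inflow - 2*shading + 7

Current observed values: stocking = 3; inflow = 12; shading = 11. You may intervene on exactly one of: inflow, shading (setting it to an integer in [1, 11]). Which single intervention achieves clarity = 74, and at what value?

Intervening on inflow: with other inputs at their observed values, clarity = inflow + 67. Solving for 74 gives inflow = 7, within [1, 11].
Intervening on shading: clarity = 4*shading + 35. Reaching 74 requires shading = 39/4, not an integer.

set inflow = 7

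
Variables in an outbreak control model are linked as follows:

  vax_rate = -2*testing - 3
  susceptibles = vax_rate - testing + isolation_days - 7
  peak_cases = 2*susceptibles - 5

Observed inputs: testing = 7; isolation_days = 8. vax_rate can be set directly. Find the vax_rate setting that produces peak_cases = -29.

Intervening on vax_rate fixes its value directly, overriding its dependence on testing.
Substituting into the susceptibles equation gives susceptibles = vax_rate - 6.
peak_cases becomes 2*vax_rate - 17.
Solve 2*vax_rate - 17 = -29: vax_rate = (-29 + 17) / 2 = -6.

vax_rate = -6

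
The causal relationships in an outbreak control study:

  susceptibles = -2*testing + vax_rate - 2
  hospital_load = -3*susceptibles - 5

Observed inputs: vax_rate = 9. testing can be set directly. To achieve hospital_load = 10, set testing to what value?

testing = 6

Substituting into the susceptibles equation gives susceptibles = -2*testing + 7.
Substituting into the hospital_load equation gives hospital_load = 6*testing - 26.
Solve 6*testing - 26 = 10: testing = (10 + 26) / 6 = 6.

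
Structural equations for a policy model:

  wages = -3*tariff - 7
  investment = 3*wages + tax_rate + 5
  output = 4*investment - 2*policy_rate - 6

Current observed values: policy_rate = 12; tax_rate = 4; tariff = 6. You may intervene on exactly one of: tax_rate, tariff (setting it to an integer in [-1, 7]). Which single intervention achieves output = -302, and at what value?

Intervening on tax_rate: with other inputs at their observed values, output = 4*tax_rate - 310. Solving for -302 gives tax_rate = 2, within [-1, 7].
Intervening on tariff: output = -36*tariff - 78. Reaching -302 requires tariff = 56/9, not an integer.

set tax_rate = 2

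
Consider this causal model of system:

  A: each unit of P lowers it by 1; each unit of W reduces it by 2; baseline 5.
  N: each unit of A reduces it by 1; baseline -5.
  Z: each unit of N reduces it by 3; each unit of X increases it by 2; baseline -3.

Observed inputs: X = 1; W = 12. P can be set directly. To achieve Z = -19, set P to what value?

P = -8

Substituting into the A equation gives A = -P - 19.
Substituting into the N equation gives N = P + 14.
Substituting into the Z equation gives Z = -3*P - 43.
Solve -3*P - 43 = -19: P = (-19 + 43) / -3 = -8.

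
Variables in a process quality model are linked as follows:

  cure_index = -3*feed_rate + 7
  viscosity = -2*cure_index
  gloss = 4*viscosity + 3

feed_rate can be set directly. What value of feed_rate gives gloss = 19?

Substituting into the viscosity equation gives viscosity = 6*feed_rate - 14.
This gives gloss = 24*feed_rate - 53.
Solve 24*feed_rate - 53 = 19: feed_rate = (19 + 53) / 24 = 3.

feed_rate = 3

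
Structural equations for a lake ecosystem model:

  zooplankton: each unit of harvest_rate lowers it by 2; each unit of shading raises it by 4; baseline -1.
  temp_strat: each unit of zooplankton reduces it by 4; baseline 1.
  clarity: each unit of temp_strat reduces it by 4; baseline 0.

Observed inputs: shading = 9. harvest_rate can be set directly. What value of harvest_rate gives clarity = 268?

harvest_rate = 9

Substituting into the zooplankton equation gives zooplankton = -2*harvest_rate + 35.
So temp_strat = 8*harvest_rate - 139.
So clarity = -32*harvest_rate + 556.
Solve -32*harvest_rate + 556 = 268: harvest_rate = (268 - 556) / -32 = 9.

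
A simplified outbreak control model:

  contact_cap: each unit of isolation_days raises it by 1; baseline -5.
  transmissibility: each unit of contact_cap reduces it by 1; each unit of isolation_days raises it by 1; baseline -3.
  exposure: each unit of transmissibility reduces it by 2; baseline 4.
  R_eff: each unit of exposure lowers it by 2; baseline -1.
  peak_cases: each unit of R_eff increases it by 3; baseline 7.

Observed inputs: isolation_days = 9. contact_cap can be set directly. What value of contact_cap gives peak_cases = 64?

contact_cap = -1

Intervening on contact_cap fixes its value directly, overriding its dependence on isolation_days.
Substituting into the transmissibility equation gives transmissibility = -contact_cap + 6.
This gives exposure = 2*contact_cap - 8.
This gives R_eff = -4*contact_cap + 15.
Substituting into the peak_cases equation gives peak_cases = -12*contact_cap + 52.
Solve -12*contact_cap + 52 = 64: contact_cap = (64 - 52) / -12 = -1.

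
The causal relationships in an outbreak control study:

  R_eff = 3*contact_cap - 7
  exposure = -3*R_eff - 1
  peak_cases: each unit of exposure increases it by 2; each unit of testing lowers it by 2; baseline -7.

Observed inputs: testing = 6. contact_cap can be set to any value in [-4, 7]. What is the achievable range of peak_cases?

Substituting into the exposure equation gives exposure = -9*contact_cap + 20.
Substituting into the peak_cases equation gives peak_cases = -18*contact_cap + 21.
Linear in contact_cap, so extremes are at the endpoints: contact_cap = -4 gives peak_cases = 93; contact_cap = 7 gives peak_cases = -105.

-105 to 93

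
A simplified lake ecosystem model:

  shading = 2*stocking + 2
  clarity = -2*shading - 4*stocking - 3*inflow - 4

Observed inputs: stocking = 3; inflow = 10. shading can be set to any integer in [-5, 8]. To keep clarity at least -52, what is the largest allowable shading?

Intervening on shading fixes its value directly, overriding its dependence on stocking.
Substituting into the clarity equation gives clarity = -2*shading - 46.
Require -2*shading - 46 ≥ -52, so shading ≤ 3.
The largest integer in [-5, 8] satisfying this is 3.

shading = 3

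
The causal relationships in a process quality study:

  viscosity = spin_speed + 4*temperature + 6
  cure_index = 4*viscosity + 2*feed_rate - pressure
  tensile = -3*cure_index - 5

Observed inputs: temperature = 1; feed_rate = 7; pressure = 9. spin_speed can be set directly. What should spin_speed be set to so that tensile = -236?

spin_speed = 8

Substituting into the viscosity equation gives viscosity = spin_speed + 10.
This gives cure_index = 4*spin_speed + 45.
Substituting into the tensile equation gives tensile = -12*spin_speed - 140.
Solve -12*spin_speed - 140 = -236: spin_speed = (-236 + 140) / -12 = 8.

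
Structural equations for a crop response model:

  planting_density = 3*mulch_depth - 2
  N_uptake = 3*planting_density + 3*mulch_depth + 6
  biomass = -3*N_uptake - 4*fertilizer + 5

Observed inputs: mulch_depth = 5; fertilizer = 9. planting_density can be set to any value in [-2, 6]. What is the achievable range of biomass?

-148 to -76

Intervening on planting_density fixes its value directly, overriding its dependence on mulch_depth.
Substituting into the N_uptake equation gives N_uptake = 3*planting_density + 21.
Substituting into the biomass equation gives biomass = -9*planting_density - 94.
Linear in planting_density, so extremes are at the endpoints: planting_density = -2 gives biomass = -76; planting_density = 6 gives biomass = -148.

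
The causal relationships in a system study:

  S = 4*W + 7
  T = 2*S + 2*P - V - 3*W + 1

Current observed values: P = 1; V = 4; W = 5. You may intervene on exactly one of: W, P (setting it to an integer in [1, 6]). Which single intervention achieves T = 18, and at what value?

set W = 1

Intervening on W: with other inputs at their observed values, T = 5*W + 13. Solving for 18 gives W = 1, within [1, 6].
Intervening on P: T = 2*P + 36. Reaching 18 requires P = -9, outside [1, 6].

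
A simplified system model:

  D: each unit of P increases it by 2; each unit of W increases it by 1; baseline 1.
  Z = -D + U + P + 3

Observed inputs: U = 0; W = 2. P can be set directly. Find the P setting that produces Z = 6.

Substituting into the D equation gives D = 2*P + 3.
Substituting into the Z equation gives Z = -P.
Solve -P = 6: P = 6 / -1 = -6.

P = -6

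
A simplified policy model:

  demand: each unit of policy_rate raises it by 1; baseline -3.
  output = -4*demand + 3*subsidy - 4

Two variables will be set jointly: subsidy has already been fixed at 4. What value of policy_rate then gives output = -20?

policy_rate = 10

With subsidy held at 4:
Substituting into the output equation gives output = -4*policy_rate + 20.
Solve -4*policy_rate + 20 = -20: policy_rate = (-20 - 20) / -4 = 10.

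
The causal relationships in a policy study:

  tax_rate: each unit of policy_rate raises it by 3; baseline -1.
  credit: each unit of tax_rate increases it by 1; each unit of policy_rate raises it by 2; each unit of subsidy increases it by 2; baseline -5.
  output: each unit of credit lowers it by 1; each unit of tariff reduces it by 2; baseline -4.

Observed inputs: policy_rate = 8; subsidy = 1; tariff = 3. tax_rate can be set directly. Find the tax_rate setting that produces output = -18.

tax_rate = -5

Intervening on tax_rate fixes its value directly, overriding its dependence on policy_rate.
Substituting into the credit equation gives credit = tax_rate + 13.
So output = -tax_rate - 23.
Solve -tax_rate - 23 = -18: tax_rate = (-18 + 23) / -1 = -5.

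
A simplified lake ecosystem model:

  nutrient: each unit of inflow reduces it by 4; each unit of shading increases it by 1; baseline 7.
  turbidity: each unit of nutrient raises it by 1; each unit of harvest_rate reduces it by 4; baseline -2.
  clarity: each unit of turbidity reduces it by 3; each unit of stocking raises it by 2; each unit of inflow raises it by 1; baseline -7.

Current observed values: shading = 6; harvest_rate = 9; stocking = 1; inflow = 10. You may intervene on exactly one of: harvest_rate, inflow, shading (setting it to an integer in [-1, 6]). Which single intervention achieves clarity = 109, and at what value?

set inflow = 3

Intervening on harvest_rate: clarity = 12*harvest_rate + 92. Reaching 109 requires harvest_rate = 17/12, not an integer.
Intervening on inflow: with other inputs at their observed values, clarity = 13*inflow + 70. Solving for 109 gives inflow = 3, within [-1, 6].
Intervening on shading: clarity = -3*shading + 218. Reaching 109 requires shading = 109/3, not an integer.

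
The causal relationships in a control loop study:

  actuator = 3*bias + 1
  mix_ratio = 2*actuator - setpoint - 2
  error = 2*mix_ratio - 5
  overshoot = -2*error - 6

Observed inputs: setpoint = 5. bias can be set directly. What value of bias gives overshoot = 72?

bias = -2

Substituting into the mix_ratio equation gives mix_ratio = 6*bias - 5.
This gives error = 12*bias - 15.
Substituting into the overshoot equation gives overshoot = -24*bias + 24.
Solve -24*bias + 24 = 72: bias = (72 - 24) / -24 = -2.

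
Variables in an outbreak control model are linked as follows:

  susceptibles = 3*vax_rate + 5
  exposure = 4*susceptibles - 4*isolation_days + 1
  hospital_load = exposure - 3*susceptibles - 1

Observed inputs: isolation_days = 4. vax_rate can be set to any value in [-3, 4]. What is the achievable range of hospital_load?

-20 to 1

Substituting into the exposure equation gives exposure = 12*vax_rate + 5.
Substituting into the hospital_load equation gives hospital_load = 3*vax_rate - 11.
Linear in vax_rate, so extremes are at the endpoints: vax_rate = -3 gives hospital_load = -20; vax_rate = 4 gives hospital_load = 1.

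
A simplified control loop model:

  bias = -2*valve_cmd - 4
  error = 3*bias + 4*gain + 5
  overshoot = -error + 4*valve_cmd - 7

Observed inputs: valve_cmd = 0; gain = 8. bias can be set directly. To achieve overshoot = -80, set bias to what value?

Intervening on bias fixes its value directly, overriding its dependence on valve_cmd.
Substituting into the error equation gives error = 3*bias + 37.
This gives overshoot = -3*bias - 44.
Solve -3*bias - 44 = -80: bias = (-80 + 44) / -3 = 12.

bias = 12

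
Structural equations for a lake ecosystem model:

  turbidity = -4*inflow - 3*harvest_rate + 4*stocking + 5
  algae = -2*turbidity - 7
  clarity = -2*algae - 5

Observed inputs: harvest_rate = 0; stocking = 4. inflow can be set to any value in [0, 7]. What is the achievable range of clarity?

-19 to 93

Substituting into the turbidity equation gives turbidity = -4*inflow + 21.
So algae = 8*inflow - 49.
clarity becomes -16*inflow + 93.
Linear in inflow, so extremes are at the endpoints: inflow = 0 gives clarity = 93; inflow = 7 gives clarity = -19.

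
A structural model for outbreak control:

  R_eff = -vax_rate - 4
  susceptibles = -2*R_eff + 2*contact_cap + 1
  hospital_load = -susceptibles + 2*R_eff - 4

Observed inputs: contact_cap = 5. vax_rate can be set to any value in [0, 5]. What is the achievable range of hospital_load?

-51 to -31

Substituting into the susceptibles equation gives susceptibles = 2*vax_rate + 19.
Substituting into the hospital_load equation gives hospital_load = -4*vax_rate - 31.
Linear in vax_rate, so extremes are at the endpoints: vax_rate = 0 gives hospital_load = -31; vax_rate = 5 gives hospital_load = -51.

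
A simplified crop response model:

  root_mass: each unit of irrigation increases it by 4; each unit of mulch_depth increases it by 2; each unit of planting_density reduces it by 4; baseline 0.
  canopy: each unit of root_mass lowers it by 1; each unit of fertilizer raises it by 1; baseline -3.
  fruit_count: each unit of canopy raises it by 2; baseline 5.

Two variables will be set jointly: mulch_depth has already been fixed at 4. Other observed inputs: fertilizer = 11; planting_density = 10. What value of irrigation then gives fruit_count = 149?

irrigation = -8

With mulch_depth held at 4:
Substituting into the root_mass equation gives root_mass = 4*irrigation - 32.
canopy becomes -4*irrigation + 40.
This gives fruit_count = -8*irrigation + 85.
Solve -8*irrigation + 85 = 149: irrigation = (149 - 85) / -8 = -8.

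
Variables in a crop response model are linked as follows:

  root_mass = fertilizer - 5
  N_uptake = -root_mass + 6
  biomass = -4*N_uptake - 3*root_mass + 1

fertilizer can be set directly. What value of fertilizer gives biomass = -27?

Substituting into the N_uptake equation gives N_uptake = -fertilizer + 11.
Substituting into the biomass equation gives biomass = fertilizer - 28.
Solve fertilizer - 28 = -27: fertilizer = (-27 + 28) / 1 = 1.

fertilizer = 1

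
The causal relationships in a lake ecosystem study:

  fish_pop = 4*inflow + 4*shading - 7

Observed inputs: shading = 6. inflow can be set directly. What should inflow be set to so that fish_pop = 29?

Substituting into the fish_pop equation gives fish_pop = 4*inflow + 17.
Solve 4*inflow + 17 = 29: inflow = (29 - 17) / 4 = 3.

inflow = 3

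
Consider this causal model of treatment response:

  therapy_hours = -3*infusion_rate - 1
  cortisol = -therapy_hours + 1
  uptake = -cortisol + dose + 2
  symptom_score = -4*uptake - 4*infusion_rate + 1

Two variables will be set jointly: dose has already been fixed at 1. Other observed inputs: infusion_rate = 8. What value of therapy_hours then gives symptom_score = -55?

With dose held at 1:
Intervening on therapy_hours fixes its value directly, overriding its dependence on infusion_rate.
Substituting into the uptake equation gives uptake = therapy_hours + 2.
symptom_score becomes -4*therapy_hours - 39.
Solve -4*therapy_hours - 39 = -55: therapy_hours = (-55 + 39) / -4 = 4.

therapy_hours = 4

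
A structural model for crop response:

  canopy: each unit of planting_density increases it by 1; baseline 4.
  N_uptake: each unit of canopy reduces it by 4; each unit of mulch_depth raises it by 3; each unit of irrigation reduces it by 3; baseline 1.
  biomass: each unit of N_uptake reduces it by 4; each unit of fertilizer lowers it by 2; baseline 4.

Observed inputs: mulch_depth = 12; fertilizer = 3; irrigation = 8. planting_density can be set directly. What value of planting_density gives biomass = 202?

Substituting into the N_uptake equation gives N_uptake = -4*planting_density - 3.
Substituting into the biomass equation gives biomass = 16*planting_density + 10.
Solve 16*planting_density + 10 = 202: planting_density = (202 - 10) / 16 = 12.

planting_density = 12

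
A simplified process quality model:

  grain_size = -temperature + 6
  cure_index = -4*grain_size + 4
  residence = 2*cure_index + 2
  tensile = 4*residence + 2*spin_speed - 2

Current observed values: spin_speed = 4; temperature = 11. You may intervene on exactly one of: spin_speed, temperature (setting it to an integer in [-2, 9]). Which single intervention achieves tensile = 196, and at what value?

set spin_speed = -1

Intervening on spin_speed: with other inputs at their observed values, tensile = 2*spin_speed + 198. Solving for 196 gives spin_speed = -1, within [-2, 9].
Intervening on temperature: tensile = 32*temperature - 146. Reaching 196 requires temperature = 171/16, not an integer.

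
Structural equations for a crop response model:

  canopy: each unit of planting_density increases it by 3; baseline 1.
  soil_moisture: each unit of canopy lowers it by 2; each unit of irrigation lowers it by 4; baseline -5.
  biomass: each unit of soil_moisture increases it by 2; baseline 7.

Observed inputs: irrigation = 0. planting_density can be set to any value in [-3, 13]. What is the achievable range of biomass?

-163 to 29

Substituting into the soil_moisture equation gives soil_moisture = -6*planting_density - 7.
Substituting into the biomass equation gives biomass = -12*planting_density - 7.
Linear in planting_density, so extremes are at the endpoints: planting_density = -3 gives biomass = 29; planting_density = 13 gives biomass = -163.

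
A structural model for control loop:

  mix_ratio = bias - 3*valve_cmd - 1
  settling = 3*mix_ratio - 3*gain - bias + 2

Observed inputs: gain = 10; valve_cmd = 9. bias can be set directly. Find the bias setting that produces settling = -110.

bias = 1

Substituting into the mix_ratio equation gives mix_ratio = bias - 28.
settling becomes 2*bias - 112.
Solve 2*bias - 112 = -110: bias = (-110 + 112) / 2 = 1.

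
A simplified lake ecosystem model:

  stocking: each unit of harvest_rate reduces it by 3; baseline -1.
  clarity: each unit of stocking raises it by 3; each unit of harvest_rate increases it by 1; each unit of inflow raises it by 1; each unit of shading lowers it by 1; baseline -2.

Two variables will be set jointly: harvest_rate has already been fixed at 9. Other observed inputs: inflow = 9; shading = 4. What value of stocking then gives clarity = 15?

stocking = 1

With harvest_rate held at 9:
Intervening on stocking fixes its value directly, overriding its dependence on harvest_rate.
Substituting into the clarity equation gives clarity = 3*stocking + 12.
Solve 3*stocking + 12 = 15: stocking = (15 - 12) / 3 = 1.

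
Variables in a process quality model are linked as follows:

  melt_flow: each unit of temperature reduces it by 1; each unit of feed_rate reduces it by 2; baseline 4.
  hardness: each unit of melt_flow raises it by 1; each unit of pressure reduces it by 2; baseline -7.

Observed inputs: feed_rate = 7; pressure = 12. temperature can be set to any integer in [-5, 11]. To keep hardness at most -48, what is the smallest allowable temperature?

temperature = 7

Substituting into the melt_flow equation gives melt_flow = -temperature - 10.
So hardness = -temperature - 41.
Require -temperature - 41 ≤ -48, so temperature ≥ 7.
The smallest integer in [-5, 11] satisfying this is 7.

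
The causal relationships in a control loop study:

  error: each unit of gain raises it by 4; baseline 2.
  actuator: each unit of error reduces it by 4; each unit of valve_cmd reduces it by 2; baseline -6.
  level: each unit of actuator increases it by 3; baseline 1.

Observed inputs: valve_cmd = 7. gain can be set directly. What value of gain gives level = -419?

gain = 7

Substituting into the actuator equation gives actuator = -16*gain - 28.
Substituting into the level equation gives level = -48*gain - 83.
Solve -48*gain - 83 = -419: gain = (-419 + 83) / -48 = 7.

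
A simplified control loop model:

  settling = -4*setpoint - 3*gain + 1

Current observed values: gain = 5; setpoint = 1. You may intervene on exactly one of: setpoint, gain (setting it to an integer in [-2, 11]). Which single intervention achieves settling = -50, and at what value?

Intervening on setpoint: with other inputs at their observed values, settling = -4*setpoint - 14. Solving for -50 gives setpoint = 9, within [-2, 11].
Intervening on gain: settling = -3*gain - 3. Reaching -50 requires gain = 47/3, not an integer.

set setpoint = 9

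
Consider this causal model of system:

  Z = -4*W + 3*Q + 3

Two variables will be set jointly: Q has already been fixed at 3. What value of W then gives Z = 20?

With Q held at 3:
Substituting into the Z equation gives Z = -4*W + 12.
Solve -4*W + 12 = 20: W = (20 - 12) / -4 = -2.

W = -2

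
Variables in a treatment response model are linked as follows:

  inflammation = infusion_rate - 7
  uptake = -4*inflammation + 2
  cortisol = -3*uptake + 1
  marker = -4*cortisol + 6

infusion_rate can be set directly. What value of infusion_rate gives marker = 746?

infusion_rate = -8

Substituting into the uptake equation gives uptake = -4*infusion_rate + 30.
This gives cortisol = 12*infusion_rate - 89.
Substituting into the marker equation gives marker = -48*infusion_rate + 362.
Solve -48*infusion_rate + 362 = 746: infusion_rate = (746 - 362) / -48 = -8.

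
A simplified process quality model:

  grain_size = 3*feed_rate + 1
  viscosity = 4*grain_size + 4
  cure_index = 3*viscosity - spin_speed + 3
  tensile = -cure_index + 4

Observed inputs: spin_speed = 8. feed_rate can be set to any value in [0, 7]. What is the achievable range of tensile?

Substituting into the viscosity equation gives viscosity = 12*feed_rate + 8.
This gives cure_index = 36*feed_rate + 19.
tensile becomes -36*feed_rate - 15.
Linear in feed_rate, so extremes are at the endpoints: feed_rate = 0 gives tensile = -15; feed_rate = 7 gives tensile = -267.

-267 to -15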